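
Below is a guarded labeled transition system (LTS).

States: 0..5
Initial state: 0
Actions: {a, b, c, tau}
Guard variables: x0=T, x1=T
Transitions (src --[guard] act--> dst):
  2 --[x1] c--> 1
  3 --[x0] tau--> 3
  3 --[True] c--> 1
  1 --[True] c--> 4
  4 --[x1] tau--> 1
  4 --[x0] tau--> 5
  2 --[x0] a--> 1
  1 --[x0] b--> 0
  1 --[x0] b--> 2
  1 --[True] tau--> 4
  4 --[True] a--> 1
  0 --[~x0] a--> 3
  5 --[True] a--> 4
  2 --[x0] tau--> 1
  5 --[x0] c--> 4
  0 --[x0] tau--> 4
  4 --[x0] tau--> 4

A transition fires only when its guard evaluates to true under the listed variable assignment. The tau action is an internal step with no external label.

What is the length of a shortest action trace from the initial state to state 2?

Layered search for 2:
  depth 0: {0}
  depth 1: {4}
  depth 2: {1,5}
  depth 3: {2}
first hit 2 at d=3 via tau·a·b

Answer: 3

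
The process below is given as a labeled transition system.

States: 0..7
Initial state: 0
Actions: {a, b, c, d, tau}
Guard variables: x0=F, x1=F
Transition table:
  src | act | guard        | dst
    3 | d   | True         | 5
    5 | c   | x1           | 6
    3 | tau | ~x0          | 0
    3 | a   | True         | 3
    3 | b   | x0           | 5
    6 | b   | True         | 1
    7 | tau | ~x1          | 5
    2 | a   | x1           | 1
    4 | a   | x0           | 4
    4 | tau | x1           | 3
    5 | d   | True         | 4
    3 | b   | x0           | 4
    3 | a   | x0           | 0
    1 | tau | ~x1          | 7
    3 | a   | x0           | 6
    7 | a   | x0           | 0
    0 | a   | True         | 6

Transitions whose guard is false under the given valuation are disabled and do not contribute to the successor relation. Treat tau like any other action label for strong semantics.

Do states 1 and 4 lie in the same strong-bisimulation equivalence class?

Answer: NOT BISIMILAR

Analysis:
Compute ~ classes (split until stable):
  round 0: {{0,1,2,3,4,5,6,7}}
  round 1: {{0},{1,7},{2,4},{3},{5},{6}}
  round 2: {{0},{1},{2,4},{3},{5},{6},{7}}
7 equivalence class(es) (converged in 3)
1∈{1}, 4∈{2,4}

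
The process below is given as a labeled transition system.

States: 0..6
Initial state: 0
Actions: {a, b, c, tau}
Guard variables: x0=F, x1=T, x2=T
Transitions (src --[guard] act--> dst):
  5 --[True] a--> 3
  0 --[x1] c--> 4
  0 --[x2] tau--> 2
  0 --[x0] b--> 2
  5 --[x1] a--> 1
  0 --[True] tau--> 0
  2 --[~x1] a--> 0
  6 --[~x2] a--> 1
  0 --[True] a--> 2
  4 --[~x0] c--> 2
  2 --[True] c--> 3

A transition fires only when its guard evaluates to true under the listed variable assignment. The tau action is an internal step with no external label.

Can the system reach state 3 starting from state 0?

Guard filter leaves 8 enabled edge(s).
Layer 0: {0}
Layer 1: {2,4}  now seen {0,2,4}
Layer 2: {3}  now seen {0,2,3,4}
Reach set: {0,2,3,4}
trace reaching 3: tau·c

Answer: REACHABLE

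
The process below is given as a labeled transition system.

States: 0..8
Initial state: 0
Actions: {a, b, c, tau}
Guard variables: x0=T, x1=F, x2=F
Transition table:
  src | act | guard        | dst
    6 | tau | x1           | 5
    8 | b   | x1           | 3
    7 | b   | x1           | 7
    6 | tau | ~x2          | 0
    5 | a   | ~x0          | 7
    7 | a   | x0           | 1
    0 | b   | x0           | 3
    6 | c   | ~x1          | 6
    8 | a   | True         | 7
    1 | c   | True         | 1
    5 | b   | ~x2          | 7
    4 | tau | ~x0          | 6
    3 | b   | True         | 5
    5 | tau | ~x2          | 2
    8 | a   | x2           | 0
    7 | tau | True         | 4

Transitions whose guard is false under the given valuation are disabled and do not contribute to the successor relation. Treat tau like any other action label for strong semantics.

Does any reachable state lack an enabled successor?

Reachable = {0,1,2,3,4,5,7}
  0: b→3  [1 out]
  1: c→1  [1 out]
  2: ∅  [no exit]
  3: b→5  [1 out]
  4: ∅  [no exit]
  5: b→7  tau→2  [2 out]
  7: a→1  tau→4  [2 out]
Path to 2: b·b·tau

Answer: DEADLOCK at state 2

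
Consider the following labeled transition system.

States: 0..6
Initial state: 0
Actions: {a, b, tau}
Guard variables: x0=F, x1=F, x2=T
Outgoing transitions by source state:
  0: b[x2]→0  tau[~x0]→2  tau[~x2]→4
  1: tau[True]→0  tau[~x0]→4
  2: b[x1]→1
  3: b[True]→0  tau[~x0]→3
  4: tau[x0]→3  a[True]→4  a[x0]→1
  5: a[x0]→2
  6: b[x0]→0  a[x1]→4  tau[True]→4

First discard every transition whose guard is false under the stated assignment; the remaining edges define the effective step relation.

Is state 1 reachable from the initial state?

Answer: UNREACHABLE

Analysis:
After dropping false guards: 8 live edges.
Layer 0: {0}
Layer 1: {2}  total {0,2}
Reachable = {0,2}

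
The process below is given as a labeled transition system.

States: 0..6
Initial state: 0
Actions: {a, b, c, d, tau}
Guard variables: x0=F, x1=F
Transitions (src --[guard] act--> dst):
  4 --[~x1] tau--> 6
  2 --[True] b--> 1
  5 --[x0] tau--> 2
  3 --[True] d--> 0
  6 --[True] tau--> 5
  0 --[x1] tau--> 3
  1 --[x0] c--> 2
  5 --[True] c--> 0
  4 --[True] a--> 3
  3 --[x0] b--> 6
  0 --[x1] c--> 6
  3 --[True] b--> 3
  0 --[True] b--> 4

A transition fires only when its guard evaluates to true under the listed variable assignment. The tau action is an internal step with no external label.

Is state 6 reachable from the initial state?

Answer: REACHABLE

Working:
8 transition(s) survive guard evaluation.
Layer 0: {0}
Layer 1: {4}  now seen {0,4}
Layer 2: {3,6}  now seen {0,3,4,6}
Layer 3: {5}  now seen {0,3,4,5,6}
Reachable = {0,3,4,5,6}
trace reaching 6: b·tau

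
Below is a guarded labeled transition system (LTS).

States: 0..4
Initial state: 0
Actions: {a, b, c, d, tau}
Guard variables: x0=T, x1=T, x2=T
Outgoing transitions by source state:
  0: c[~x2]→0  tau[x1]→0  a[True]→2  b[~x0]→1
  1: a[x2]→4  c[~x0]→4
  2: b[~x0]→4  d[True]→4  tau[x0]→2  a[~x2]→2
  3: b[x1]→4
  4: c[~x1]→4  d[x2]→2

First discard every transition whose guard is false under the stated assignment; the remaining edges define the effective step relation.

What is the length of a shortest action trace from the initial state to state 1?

Answer: UNREACHABLE

Working:
BFS to 1:
  depth 0: {0}
  depth 1: {2}
  depth 2: {4}
1 never appears.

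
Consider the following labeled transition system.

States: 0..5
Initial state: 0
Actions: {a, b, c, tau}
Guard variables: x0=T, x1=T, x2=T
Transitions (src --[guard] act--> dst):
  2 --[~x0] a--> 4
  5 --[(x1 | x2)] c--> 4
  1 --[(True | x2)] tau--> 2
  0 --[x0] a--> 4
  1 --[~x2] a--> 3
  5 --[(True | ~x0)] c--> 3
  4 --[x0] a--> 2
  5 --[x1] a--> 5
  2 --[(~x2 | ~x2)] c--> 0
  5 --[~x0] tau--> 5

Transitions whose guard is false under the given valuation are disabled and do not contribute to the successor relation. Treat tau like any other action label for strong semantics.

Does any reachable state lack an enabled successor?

R = {0,2,4}
  0: a→4  [1 out]
  2: ∅  [STUCK]
  4: a→2  [1 out]
witness 2: a·a

Answer: DEADLOCK at state 2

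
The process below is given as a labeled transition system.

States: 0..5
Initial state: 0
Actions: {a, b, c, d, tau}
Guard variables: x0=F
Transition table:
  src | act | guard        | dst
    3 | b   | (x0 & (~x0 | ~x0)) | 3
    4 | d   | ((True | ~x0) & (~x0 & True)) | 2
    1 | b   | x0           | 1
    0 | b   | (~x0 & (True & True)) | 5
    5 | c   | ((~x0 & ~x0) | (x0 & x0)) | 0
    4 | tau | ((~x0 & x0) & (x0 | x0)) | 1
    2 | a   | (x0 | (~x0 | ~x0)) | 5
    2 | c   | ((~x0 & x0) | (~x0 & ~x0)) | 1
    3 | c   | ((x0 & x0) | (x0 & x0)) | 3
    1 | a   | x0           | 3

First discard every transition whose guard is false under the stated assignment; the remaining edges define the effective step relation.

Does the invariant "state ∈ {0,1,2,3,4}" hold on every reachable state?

Safe = {0,1,2,3,4}
Reachable = {0,5}
  0: ✓
  5: ✗ unsafe
witness against invariant: b → 5

Answer: INVARIANT VIOLATED at state 5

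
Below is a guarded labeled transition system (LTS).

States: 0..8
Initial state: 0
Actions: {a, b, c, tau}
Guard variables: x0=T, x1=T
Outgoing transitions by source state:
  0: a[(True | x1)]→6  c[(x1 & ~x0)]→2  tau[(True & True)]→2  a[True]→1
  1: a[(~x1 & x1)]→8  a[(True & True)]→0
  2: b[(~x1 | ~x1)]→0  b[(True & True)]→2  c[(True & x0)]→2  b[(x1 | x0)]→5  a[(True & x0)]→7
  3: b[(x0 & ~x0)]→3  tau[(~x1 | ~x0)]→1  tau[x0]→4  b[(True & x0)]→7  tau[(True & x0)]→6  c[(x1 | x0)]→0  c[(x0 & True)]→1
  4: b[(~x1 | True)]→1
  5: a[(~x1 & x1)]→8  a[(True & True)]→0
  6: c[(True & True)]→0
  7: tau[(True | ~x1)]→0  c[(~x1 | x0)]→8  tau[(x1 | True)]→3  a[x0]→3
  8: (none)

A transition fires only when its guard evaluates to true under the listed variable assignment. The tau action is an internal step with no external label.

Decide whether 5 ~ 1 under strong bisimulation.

Bisimulation quotient by refinement:
  π0 = {{0,1,2,3,4,5,6,7,8}}
  π1 = {{0},{1,5},{2},{3},{4},{6},{7},{8}}
8 equivalence class(es) (converged in 2)
5∈{1,5}, 1∈{1,5}

Answer: BISIMILAR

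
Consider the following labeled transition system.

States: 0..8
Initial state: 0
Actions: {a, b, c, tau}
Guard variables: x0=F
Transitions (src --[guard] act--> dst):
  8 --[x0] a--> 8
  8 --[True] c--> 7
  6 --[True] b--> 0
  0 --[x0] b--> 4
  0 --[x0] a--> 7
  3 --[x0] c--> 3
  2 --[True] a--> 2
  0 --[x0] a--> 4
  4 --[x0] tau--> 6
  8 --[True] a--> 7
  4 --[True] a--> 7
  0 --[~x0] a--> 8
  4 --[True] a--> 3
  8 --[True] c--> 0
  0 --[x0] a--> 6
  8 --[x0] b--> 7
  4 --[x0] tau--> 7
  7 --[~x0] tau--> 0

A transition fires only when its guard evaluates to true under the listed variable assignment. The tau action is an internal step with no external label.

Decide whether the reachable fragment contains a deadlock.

R = {0,7,8}
  0: a→8  [1 exit(s)]
  7: tau→0  [1 exit(s)]
  8: a→7  c→0  c→7  [3 exit(s)]

Answer: DEADLOCK-FREE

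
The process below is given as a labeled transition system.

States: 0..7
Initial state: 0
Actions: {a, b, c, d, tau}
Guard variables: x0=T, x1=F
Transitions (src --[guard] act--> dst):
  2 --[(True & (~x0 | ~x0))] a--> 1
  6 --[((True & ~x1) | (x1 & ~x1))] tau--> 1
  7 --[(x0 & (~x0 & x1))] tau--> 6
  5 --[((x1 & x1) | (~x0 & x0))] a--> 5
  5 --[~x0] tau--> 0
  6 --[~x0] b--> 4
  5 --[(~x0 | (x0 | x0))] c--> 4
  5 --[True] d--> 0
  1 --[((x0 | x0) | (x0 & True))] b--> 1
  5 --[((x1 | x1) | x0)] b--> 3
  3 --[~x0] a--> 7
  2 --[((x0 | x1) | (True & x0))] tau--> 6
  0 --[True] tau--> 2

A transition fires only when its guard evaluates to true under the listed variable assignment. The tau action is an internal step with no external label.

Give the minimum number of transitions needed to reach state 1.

Answer: 3

Analysis:
BFS to 1:
  depth 0: {0}
  depth 1: {2}
  depth 2: {6}
  depth 3: {1}
1 enters at depth 3; path tau·tau·tau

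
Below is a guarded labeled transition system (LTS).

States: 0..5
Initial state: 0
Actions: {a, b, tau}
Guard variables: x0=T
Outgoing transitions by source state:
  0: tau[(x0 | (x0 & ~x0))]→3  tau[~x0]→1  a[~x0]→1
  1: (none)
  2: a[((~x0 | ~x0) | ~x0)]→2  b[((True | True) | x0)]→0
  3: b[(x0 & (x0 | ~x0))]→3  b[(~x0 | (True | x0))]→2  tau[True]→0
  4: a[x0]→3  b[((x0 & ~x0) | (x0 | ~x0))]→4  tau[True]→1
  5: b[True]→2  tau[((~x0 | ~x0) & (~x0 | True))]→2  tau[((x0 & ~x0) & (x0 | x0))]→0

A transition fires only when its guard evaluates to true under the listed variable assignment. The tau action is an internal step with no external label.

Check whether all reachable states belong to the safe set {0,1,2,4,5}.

Allowed set {0,1,2,4,5}
R = {0,2,3}
  0: ✓
  2: ✓
  3: VIOLATES
reach 3 via tau — violates

Answer: INVARIANT VIOLATED at state 3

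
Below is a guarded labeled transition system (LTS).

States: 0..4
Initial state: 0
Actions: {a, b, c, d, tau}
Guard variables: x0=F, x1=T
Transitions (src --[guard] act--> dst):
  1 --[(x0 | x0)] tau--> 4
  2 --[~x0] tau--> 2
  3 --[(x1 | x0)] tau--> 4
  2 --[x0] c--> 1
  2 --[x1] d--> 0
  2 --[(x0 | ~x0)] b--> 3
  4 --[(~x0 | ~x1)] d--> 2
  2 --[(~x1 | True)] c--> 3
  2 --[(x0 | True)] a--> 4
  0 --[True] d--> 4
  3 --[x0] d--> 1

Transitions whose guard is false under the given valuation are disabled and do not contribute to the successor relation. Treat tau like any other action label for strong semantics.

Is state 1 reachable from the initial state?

Answer: UNREACHABLE

Analysis:
Guard filter leaves 8 enabled edge(s).
L0 = {0}
L1 = {4}  cumulative {0,4}
L2 = {2}  cumulative {0,2,4}
L3 = {3}  cumulative {0,2,3,4}
Reachable = {0,2,3,4}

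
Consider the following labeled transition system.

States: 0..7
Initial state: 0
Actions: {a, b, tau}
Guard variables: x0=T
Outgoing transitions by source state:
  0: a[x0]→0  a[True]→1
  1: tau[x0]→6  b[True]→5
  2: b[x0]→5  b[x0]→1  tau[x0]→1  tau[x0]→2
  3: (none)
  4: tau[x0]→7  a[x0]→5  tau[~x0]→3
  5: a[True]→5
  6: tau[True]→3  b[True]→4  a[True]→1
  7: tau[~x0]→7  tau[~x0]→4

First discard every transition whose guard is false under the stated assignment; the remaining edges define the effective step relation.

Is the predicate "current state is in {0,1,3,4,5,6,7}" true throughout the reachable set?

Inv-set: {0,1,3,4,5,6,7}
Reachable = {0,1,3,4,5,6,7}
  0: ✓
  1: ✓
  3: ✓
  4: ✓
  5: ✓
  6: ✓
  7: ✓

Answer: INVARIANT HOLDS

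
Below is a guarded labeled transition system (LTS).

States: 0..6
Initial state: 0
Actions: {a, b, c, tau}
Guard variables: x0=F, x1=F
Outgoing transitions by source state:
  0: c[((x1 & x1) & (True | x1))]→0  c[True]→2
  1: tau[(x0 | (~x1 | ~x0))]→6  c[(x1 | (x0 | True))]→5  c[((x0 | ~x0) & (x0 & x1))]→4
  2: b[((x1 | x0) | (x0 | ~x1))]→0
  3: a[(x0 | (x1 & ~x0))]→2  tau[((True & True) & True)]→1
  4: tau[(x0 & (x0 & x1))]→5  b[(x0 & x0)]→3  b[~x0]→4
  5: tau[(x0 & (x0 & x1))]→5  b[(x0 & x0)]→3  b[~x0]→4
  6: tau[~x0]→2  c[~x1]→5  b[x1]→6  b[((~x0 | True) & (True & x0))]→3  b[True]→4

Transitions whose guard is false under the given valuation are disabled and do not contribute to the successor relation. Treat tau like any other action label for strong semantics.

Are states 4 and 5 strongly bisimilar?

Answer: BISIMILAR

Trace:
Refine partition for ~:
  P[0] = {{0,1,2,3,4,5,6}}
  P[1] = {{0},{1},{2,4,5},{3},{6}}
  P[2] = {{0},{1},{2},{3},{4,5},{6}}
stable after 3 split(s): 6 block(s)
class of 4: {4,5}; class of 5: {4,5}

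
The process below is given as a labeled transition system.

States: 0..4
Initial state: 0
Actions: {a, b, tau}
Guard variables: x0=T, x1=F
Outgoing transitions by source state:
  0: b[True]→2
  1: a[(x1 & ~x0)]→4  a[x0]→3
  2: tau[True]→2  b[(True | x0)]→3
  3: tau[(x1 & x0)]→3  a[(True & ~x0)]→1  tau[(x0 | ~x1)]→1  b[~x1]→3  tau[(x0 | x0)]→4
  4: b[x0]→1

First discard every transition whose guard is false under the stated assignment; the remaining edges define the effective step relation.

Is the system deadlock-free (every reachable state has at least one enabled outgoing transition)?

Answer: DEADLOCK-FREE

Analysis:
R = {0,1,2,3,4}
  0: b→2  [1 exit(s)]
  1: a→3  [1 exit(s)]
  2: b→3  tau→2  [2 exit(s)]
  3: b→3  tau→1  tau→4  [3 exit(s)]
  4: b→1  [1 exit(s)]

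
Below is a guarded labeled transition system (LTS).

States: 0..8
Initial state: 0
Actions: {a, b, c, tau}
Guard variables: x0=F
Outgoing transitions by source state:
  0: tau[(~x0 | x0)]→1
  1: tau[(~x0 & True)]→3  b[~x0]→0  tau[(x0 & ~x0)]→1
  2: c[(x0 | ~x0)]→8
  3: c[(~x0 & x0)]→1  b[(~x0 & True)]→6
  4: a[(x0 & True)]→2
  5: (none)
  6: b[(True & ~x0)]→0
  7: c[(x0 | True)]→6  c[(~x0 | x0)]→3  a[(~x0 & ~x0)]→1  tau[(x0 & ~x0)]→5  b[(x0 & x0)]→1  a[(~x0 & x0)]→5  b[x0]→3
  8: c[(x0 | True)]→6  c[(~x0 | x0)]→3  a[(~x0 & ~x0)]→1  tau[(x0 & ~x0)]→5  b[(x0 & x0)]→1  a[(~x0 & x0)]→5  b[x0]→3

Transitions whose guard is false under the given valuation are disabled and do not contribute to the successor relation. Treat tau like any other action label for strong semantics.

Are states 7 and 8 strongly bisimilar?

Answer: BISIMILAR

Trace:
Bisimulation quotient by refinement:
  π0 = {{0,1,2,3,4,5,6,7,8}}
  π1 = {{0},{1},{2},{3,6},{4,5},{7,8}}
  π2 = {{0},{1},{2},{3},{4,5},{6},{7,8}}
stable after 3 split(s): 7 block(s)
7∈{7,8}, 8∈{7,8}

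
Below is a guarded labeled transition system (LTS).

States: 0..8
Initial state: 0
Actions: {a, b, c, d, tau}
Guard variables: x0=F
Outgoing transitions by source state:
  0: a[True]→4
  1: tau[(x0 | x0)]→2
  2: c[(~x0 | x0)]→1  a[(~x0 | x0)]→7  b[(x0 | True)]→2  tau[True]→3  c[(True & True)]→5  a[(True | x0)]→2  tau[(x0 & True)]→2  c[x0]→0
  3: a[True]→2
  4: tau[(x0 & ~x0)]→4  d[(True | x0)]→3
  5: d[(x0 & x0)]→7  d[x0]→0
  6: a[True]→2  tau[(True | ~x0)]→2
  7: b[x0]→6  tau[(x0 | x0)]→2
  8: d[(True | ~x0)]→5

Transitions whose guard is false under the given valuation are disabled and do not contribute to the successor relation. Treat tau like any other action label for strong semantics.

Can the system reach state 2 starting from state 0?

Answer: REACHABLE

Trace:
12 transition(s) survive guard evaluation.
Layer 0: {0}
Layer 1: {4}  cumulative {0,4}
Layer 2: {3}  cumulative {0,3,4}
Layer 3: {2}  cumulative {0,2,3,4}
Layer 4: {1,5,7}  cumulative {0,1,2,3,4,5,7}
Reach set: {0,1,2,3,4,5,7}
Path to 2: a·d·a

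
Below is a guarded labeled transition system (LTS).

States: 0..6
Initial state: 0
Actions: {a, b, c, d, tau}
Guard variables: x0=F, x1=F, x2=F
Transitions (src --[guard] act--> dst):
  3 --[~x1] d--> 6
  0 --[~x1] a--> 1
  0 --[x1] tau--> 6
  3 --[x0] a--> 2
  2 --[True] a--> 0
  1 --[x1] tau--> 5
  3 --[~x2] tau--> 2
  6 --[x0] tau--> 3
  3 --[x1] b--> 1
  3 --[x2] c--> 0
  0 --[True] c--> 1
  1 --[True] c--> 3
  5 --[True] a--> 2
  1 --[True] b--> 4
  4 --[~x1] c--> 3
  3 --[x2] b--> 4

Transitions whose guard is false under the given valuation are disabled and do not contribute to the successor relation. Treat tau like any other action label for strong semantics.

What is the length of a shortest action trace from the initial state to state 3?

Answer: 2

Working:
Breadth-first toward 3:
  L0 = {0}
  L1 = {1}
  L2 = {3,4}
3 enters at depth 2; path a·c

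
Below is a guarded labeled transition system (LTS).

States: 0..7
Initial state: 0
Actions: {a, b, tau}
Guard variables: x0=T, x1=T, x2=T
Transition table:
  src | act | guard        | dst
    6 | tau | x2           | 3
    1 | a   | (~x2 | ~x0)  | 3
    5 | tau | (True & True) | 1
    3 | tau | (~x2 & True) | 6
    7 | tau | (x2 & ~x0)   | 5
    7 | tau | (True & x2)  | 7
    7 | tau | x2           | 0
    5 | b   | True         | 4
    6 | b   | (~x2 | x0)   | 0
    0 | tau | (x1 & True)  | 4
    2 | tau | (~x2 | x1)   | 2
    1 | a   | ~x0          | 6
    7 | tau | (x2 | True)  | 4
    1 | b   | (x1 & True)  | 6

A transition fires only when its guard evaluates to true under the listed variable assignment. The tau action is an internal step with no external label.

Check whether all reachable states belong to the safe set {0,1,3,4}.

Allowed set {0,1,3,4}
Reachable = {0,4}
  0: ok
  4: ok

Answer: INVARIANT HOLDS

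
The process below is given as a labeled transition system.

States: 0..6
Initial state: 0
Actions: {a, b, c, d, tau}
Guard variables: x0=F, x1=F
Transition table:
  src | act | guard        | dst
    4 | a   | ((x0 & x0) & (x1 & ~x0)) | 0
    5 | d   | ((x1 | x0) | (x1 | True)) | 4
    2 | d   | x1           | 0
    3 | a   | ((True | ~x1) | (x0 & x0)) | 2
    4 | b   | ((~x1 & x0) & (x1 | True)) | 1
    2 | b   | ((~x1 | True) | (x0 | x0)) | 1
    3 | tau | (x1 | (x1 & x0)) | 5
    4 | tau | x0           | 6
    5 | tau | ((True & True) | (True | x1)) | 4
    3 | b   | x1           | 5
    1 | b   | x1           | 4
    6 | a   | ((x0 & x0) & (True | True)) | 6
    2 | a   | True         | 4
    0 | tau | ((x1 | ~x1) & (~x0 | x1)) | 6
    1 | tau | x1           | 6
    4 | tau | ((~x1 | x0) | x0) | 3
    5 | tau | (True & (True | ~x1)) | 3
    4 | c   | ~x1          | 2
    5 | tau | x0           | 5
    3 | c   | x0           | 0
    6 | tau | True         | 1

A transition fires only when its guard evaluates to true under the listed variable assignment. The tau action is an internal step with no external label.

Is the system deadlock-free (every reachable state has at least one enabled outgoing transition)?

Reachable = {0,1,6}
  0: tau→6  [1 exit(s)]
  1: ∅  [deadlock]
  6: tau→1  [1 exit(s)]
Path to 1: tau·tau

Answer: DEADLOCK at state 1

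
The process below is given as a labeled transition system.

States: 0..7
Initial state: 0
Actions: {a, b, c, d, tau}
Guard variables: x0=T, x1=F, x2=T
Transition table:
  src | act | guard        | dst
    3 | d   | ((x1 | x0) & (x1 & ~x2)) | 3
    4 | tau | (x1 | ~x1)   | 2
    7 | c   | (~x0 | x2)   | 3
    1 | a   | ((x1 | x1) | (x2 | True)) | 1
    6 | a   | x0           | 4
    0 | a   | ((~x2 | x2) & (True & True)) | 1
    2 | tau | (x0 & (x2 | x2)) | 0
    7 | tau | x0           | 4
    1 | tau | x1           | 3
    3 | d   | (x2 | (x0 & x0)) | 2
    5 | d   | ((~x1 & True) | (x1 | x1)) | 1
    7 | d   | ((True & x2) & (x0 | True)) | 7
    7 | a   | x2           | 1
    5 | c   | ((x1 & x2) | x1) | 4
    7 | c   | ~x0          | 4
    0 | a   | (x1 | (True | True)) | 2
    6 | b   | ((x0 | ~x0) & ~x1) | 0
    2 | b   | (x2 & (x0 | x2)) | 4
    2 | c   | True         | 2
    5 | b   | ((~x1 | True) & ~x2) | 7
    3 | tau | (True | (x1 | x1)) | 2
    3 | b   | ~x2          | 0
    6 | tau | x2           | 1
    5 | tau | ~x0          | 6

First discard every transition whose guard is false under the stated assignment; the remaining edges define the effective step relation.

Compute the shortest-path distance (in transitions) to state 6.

Layered search for 6:
  Layer 0: {0}
  Layer 1: {1,2}
  Layer 2: {4}
6 never appears.

Answer: UNREACHABLE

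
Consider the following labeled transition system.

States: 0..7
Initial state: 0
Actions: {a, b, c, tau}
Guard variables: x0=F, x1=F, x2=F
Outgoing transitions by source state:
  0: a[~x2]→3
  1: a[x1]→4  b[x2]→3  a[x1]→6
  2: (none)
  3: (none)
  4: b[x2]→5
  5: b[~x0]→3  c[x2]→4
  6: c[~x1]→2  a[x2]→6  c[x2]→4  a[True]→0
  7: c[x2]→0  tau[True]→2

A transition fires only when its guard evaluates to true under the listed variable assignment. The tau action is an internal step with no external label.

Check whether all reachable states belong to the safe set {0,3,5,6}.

Answer: INVARIANT HOLDS

Trace:
Inv-set: {0,3,5,6}
Reach set: {0,3}
  0: ok
  3: ok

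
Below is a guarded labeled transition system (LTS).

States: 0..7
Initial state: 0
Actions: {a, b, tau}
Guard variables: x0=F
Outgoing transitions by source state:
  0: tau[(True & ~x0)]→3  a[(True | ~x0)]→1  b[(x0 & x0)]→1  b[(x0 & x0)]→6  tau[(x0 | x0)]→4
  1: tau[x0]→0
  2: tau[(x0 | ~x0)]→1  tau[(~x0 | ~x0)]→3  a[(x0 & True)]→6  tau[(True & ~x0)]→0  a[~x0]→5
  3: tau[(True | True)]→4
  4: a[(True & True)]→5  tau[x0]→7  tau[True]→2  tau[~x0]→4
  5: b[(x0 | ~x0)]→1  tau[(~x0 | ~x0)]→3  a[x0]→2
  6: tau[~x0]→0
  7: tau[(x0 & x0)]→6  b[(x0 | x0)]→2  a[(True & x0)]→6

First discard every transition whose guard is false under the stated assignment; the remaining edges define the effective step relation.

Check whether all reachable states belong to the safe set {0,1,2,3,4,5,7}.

Answer: INVARIANT HOLDS

Trace:
Allowed set {0,1,2,3,4,5,7}
Reachable = {0,1,2,3,4,5}
  0: ok
  1: ok
  2: ok
  3: ok
  4: ok
  5: ok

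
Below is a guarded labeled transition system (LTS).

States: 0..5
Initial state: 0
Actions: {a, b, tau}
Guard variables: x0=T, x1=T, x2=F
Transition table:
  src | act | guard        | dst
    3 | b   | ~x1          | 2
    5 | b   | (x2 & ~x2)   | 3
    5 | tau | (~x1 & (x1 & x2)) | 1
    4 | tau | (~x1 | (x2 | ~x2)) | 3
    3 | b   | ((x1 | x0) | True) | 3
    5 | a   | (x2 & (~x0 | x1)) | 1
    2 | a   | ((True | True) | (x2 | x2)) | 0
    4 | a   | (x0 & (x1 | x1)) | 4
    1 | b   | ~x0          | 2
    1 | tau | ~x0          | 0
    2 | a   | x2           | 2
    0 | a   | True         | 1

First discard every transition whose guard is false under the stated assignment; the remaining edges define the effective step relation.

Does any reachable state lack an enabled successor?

Reach set: {0,1}
  0: a→1  [1 exit(s)]
  1: ∅  [no exit]
Path to 1: a

Answer: DEADLOCK at state 1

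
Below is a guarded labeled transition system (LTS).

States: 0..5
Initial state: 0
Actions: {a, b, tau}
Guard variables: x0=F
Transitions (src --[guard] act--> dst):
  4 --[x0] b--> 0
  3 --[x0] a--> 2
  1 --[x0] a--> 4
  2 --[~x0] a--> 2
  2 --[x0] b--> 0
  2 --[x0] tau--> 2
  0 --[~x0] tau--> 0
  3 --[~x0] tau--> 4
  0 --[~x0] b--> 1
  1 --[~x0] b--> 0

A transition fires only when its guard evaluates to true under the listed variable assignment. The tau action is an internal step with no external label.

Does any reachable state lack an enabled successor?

Answer: DEADLOCK-FREE

Trace:
Reachable = {0,1}
  0: b→1  tau→0  [2 exit(s)]
  1: b→0  [1 exit(s)]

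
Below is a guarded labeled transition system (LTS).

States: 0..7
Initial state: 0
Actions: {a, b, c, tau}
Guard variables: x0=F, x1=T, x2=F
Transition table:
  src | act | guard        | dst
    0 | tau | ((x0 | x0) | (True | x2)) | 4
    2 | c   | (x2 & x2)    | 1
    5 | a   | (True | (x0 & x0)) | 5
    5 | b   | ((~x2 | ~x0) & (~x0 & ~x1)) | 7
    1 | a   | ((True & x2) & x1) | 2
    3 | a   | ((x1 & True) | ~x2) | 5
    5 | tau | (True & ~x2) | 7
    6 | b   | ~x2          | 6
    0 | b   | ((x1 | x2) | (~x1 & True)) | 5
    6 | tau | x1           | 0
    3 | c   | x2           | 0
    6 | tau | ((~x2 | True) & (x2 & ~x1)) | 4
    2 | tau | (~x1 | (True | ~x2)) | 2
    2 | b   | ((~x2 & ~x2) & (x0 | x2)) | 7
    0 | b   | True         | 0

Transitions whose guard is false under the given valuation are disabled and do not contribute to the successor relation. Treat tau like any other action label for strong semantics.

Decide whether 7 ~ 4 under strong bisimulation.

Answer: BISIMILAR

Analysis:
Refine partition for ~:
  π0 = {{0,1,2,3,4,5,6,7}}
  π1 = {{0,6},{1,4,7},{2},{3},{5}}
  π2 = {{0},{1,4,7},{2},{3},{5},{6}}
stable after 3 split(s): 6 block(s)
7∈{1,4,7}, 4∈{1,4,7}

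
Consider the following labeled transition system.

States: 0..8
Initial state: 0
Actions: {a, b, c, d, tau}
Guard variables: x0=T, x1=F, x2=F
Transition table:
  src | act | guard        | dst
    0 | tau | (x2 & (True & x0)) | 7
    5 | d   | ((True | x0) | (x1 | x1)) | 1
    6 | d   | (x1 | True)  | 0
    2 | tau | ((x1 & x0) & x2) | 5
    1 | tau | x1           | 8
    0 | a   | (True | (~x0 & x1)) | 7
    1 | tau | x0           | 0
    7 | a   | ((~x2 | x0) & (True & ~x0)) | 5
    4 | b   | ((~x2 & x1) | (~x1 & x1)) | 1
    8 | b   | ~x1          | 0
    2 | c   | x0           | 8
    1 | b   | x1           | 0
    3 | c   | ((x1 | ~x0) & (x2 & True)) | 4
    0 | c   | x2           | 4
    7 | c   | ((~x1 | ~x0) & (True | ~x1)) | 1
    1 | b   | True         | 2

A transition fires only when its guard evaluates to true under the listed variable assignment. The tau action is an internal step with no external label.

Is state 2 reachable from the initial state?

Answer: REACHABLE

Analysis:
8 transition(s) survive guard evaluation.
L0 = {0}
L1 = {7}  now seen {0,7}
L2 = {1}  now seen {0,1,7}
L3 = {2}  now seen {0,1,2,7}
L4 = {8}  now seen {0,1,2,7,8}
Reach set: {0,1,2,7,8}
trace reaching 2: a·c·b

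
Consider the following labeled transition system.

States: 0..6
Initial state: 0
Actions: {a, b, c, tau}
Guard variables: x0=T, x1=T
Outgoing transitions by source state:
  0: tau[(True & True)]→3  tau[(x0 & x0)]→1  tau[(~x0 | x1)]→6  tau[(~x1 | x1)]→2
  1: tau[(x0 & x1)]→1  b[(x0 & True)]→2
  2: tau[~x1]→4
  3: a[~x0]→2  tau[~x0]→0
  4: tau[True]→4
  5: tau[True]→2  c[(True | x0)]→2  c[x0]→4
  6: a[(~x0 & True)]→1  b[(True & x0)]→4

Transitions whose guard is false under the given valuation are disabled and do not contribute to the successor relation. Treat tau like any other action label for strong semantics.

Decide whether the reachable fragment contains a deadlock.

Answer: DEADLOCK at state 2

Analysis:
Reach set: {0,1,2,3,4,6}
  0: tau→1  tau→2  tau→3  tau→6  [4 exit(s)]
  1: b→2  tau→1  [2 exit(s)]
  2: ∅  [no exit]
  3: ∅  [no exit]
  4: tau→4  [1 exit(s)]
  6: b→4  [1 exit(s)]
Path to 2: tau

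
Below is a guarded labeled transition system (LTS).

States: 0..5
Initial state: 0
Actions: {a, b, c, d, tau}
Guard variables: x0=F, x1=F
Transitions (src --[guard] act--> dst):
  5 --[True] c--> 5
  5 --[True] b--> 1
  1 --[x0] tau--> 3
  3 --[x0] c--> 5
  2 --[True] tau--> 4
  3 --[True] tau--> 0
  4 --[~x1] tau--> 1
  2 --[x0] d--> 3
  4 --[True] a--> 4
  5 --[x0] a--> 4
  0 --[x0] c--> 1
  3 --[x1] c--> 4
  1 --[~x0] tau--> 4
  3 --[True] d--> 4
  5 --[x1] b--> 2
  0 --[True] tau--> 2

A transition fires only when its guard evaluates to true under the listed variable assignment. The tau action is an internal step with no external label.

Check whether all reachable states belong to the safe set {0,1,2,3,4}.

Answer: INVARIANT HOLDS

Working:
Safe = {0,1,2,3,4}
Reachable = {0,1,2,4}
  0: ✓
  1: ✓
  2: ✓
  4: ✓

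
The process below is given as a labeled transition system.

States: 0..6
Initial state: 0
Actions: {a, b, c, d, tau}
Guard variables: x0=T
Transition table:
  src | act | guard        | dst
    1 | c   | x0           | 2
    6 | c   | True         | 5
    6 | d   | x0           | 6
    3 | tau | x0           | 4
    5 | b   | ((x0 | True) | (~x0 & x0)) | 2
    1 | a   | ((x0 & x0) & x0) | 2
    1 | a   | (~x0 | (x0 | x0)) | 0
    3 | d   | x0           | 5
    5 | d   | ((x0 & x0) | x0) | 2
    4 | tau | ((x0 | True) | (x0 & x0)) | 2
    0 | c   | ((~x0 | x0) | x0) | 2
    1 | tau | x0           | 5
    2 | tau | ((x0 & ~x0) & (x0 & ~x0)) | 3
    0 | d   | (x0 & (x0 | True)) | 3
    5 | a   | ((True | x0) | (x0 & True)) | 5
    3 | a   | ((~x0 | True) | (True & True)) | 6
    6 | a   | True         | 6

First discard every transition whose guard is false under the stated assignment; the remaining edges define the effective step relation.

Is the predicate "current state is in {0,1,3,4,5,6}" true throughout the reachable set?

Allowed set {0,1,3,4,5,6}
R = {0,2,3,4,5,6}
  0: ✓
  2: outside
  3: ✓
  4: ✓
  5: ✓
  6: ✓
witness against invariant: c → 2

Answer: INVARIANT VIOLATED at state 2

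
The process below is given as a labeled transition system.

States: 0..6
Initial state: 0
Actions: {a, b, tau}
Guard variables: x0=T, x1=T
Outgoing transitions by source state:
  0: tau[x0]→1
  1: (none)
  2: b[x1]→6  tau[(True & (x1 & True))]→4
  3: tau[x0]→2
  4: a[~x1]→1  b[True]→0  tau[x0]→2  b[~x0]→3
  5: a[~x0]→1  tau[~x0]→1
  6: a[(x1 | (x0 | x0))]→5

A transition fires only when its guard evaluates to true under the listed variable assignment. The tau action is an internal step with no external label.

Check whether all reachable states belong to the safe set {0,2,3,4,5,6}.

Answer: INVARIANT VIOLATED at state 1

Analysis:
Safe = {0,2,3,4,5,6}
Reachable = {0,1}
  0: safe
  1: ✗ unsafe
witness against invariant: tau → 1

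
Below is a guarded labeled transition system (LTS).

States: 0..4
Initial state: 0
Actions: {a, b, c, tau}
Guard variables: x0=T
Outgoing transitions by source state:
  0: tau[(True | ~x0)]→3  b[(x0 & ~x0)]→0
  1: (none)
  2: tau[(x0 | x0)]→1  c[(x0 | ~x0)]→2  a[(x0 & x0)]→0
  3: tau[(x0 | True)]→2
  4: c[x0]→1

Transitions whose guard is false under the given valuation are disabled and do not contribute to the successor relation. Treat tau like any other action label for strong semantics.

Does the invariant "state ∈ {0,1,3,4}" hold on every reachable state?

Answer: INVARIANT VIOLATED at state 2

Working:
Allowed set {0,1,3,4}
Reachable = {0,1,2,3}
  0: ✓
  1: ✓
  2: outside
  3: ✓
reach 2 via tau·tau — violates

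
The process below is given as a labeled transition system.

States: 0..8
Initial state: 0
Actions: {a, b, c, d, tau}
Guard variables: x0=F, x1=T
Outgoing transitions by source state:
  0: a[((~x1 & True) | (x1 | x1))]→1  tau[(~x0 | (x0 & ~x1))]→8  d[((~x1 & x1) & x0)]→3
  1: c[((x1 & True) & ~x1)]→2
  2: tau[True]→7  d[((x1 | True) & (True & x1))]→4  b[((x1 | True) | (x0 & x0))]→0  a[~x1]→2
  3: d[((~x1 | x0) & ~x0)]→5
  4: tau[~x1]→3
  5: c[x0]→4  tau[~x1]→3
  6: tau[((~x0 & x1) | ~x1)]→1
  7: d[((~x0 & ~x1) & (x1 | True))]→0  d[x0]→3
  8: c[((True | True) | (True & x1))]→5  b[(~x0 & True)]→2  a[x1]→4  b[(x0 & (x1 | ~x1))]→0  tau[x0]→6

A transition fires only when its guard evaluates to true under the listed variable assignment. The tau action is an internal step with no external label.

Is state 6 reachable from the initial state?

9 transition(s) survive guard evaluation.
depth 0: {0}
depth 1: {1,8}  total {0,1,8}
depth 2: {2,4,5}  total {0,1,2,4,5,8}
depth 3: {7}  total {0,1,2,4,5,7,8}
R = {0,1,2,4,5,7,8}

Answer: UNREACHABLE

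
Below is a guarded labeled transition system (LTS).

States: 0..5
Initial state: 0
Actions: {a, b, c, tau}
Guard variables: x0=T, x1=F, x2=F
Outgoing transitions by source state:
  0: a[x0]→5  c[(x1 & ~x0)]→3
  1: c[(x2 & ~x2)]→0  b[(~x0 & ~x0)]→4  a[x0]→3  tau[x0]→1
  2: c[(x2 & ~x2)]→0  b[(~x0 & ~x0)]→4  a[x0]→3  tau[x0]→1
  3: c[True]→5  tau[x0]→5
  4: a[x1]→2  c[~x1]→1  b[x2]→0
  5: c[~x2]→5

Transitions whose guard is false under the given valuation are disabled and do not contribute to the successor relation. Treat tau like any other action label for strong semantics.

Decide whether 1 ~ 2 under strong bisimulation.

Answer: BISIMILAR

Analysis:
Compute ~ classes (split until stable):
  P[0] = {{0,1,2,3,4,5}}
  P[1] = {{0},{1,2},{3},{4,5}}
  P[2] = {{0},{1,2},{3},{4},{5}}
stable after 3 split(s): 5 block(s)
class of 1: {1,2}; class of 2: {1,2}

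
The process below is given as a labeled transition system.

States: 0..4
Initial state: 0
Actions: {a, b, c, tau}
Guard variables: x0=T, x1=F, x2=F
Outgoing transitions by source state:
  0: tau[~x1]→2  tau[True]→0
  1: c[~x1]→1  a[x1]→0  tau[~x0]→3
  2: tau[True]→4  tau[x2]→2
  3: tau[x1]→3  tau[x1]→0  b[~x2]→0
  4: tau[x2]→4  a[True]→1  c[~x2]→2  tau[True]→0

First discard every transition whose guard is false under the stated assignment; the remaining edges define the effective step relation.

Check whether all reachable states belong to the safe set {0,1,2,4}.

Answer: INVARIANT HOLDS

Analysis:
Safe = {0,1,2,4}
Reach set: {0,1,2,4}
  0: ok
  1: ok
  2: ok
  4: ok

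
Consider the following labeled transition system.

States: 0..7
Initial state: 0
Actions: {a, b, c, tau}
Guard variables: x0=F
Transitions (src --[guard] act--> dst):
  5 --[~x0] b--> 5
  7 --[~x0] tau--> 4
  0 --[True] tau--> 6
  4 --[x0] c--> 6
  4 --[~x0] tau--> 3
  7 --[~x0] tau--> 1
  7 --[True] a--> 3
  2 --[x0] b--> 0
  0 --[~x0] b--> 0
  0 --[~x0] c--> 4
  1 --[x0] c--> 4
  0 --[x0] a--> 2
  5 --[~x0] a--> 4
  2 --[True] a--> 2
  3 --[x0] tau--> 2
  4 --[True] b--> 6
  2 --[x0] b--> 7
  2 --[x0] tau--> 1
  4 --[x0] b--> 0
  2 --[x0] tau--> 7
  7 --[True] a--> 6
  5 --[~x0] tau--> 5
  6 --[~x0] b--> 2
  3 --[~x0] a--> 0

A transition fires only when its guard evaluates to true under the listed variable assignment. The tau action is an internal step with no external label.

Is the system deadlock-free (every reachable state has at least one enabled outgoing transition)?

R = {0,2,3,4,6}
  0: b→0  c→4  tau→6  [3 exit(s)]
  2: a→2  [1 exit(s)]
  3: a→0  [1 exit(s)]
  4: b→6  tau→3  [2 exit(s)]
  6: b→2  [1 exit(s)]

Answer: DEADLOCK-FREE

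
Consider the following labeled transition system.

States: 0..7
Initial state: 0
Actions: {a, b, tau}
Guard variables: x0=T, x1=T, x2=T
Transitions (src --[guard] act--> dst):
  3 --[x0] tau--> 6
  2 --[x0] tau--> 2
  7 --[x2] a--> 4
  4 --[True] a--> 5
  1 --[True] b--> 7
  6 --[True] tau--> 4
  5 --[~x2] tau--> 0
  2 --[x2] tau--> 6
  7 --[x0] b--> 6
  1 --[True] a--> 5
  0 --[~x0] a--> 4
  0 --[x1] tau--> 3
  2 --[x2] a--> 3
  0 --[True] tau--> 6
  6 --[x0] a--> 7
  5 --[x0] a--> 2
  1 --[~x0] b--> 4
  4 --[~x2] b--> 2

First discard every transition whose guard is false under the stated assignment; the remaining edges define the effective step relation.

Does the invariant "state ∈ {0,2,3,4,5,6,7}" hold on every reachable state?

Allowed set {0,2,3,4,5,6,7}
R = {0,2,3,4,5,6,7}
  0: safe
  2: safe
  3: safe
  4: safe
  5: safe
  6: safe
  7: safe

Answer: INVARIANT HOLDS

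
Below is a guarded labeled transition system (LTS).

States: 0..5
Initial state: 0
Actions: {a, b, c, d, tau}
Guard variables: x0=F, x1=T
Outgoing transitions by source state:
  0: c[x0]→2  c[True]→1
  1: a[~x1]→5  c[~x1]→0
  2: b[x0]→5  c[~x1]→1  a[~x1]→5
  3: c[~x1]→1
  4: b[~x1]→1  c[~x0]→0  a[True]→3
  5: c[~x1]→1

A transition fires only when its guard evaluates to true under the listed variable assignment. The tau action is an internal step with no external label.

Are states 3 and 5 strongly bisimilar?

Bisimulation quotient by refinement:
  π0 = {{0,1,2,3,4,5}}
  π1 = {{0},{1,2,3,5},{4}}
stable after 2 split(s): 3 block(s)
[3]={1,2,3,5}  [5]={1,2,3,5}

Answer: BISIMILAR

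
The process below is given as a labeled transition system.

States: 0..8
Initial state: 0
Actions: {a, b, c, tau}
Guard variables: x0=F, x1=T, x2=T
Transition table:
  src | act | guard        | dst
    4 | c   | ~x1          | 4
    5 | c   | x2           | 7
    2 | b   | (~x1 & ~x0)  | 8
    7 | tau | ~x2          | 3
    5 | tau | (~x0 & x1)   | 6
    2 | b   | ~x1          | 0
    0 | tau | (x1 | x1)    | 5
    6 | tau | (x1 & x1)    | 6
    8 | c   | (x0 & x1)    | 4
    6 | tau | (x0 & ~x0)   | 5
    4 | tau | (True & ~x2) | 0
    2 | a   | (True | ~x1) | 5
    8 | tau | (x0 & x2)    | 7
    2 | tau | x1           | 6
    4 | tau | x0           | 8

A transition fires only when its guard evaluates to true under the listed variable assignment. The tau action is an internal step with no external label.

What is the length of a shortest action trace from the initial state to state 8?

BFS to 8:
  depth 0: {0}
  depth 1: {5}
  depth 2: {6,7}
8 never appears.

Answer: UNREACHABLE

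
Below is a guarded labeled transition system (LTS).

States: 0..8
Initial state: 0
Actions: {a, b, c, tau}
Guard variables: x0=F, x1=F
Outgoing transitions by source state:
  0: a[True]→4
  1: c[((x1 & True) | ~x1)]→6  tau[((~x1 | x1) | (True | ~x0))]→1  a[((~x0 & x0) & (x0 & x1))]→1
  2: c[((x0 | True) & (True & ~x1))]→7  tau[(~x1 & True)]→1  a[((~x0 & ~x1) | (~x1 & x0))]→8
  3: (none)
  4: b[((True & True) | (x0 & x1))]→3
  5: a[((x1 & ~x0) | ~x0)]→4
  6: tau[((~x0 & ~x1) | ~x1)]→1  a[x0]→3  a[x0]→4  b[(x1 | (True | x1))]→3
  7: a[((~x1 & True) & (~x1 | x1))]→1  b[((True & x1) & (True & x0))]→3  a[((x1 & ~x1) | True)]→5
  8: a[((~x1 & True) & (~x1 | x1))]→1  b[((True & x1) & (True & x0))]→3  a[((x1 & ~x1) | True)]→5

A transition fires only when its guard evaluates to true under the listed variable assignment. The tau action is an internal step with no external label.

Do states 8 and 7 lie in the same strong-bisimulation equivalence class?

Bisimulation quotient by refinement:
  π0 = {{0,1,2,3,4,5,6,7,8}}
  π1 = {{0,5,7,8},{1},{2},{3},{4},{6}}
  π2 = {{0,5},{1},{2},{3},{4},{6},{7,8}}
stable after 3 split(s): 7 block(s)
8∈{7,8}, 7∈{7,8}

Answer: BISIMILAR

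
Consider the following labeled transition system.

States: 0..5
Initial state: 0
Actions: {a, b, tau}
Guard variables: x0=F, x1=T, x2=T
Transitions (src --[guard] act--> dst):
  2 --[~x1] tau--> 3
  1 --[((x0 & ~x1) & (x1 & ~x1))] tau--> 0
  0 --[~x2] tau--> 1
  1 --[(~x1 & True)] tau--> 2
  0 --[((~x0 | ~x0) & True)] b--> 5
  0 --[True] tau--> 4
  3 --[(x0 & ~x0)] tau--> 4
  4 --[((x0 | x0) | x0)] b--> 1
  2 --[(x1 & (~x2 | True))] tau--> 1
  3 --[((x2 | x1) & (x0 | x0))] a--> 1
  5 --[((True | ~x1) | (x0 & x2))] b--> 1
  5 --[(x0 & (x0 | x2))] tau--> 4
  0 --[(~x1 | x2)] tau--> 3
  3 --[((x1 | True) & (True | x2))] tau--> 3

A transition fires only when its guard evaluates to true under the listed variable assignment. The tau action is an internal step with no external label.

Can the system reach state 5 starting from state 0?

Answer: REACHABLE

Working:
Guard filter leaves 6 enabled edge(s).
Layer 0: {0}
Layer 1: {3,4,5}  cumulative {0,3,4,5}
Layer 2: {1}  cumulative {0,1,3,4,5}
Reachable = {0,1,3,4,5}
Path to 5: b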